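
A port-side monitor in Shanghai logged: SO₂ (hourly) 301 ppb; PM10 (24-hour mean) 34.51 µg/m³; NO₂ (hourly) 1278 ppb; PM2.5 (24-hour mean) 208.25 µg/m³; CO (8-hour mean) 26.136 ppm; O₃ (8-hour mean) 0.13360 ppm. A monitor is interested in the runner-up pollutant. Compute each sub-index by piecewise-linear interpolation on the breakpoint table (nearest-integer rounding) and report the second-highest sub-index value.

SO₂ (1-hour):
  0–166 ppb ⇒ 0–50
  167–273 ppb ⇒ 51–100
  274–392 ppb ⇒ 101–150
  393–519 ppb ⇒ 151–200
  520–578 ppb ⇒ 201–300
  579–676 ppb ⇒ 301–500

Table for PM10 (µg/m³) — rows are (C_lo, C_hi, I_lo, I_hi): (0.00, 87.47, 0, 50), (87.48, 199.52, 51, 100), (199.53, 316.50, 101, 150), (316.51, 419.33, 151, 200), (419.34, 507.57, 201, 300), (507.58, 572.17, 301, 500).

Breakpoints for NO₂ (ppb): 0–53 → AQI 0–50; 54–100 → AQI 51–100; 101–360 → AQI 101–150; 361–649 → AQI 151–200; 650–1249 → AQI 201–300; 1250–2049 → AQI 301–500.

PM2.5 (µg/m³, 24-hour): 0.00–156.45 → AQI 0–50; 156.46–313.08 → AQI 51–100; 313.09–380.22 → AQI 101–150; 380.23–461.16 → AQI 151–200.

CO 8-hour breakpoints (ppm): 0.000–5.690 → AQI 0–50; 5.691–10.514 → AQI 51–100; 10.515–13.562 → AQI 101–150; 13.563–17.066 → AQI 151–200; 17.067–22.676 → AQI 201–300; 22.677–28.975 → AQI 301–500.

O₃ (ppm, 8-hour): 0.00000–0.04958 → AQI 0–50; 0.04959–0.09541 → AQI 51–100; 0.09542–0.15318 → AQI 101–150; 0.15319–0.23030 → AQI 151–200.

SO₂: 301 lies in 274–392, so I_lo=101, I_hi=150, C_lo=274, C_hi=392.
(150−101)/(392−274) × (301−274) + 101 = 49/118 × 27 + 101 ≈ 112.21 → 112.
PM10: 34.51 lies in 0.00–87.47, so I_lo=0, I_hi=50, C_lo=0.00, C_hi=87.47.
(50−0)/(87.47−0.00) × (34.51−0.00) + 0 = 50/87.47 × 34.51 + 0 ≈ 19.73 → 20.
NO₂: 1278 ∈ [1250, 2049] ↔ index [301, 500].
301 + (1278−1250)·(500−301)/(2049−1250) = 301 + 28·199/799 ≈ 307.97, so AQI = 308.
PM2.5 208.25: bracket 156.46–313.08 → index 51–100; slope 49/156.62, offset 51.79.
AQI = 51 + 49/156.62·51.79 ≈ 67.20 ⇒ 67.
CO 26.136: bracket 22.677–28.975 → index 301–500; slope 199/6.298, offset 3.459.
AQI = 301 + 199/6.298·3.459 ≈ 410.30 ⇒ 410.
O₃ 0.13360: bracket 0.09542–0.15318 → index 101–150; slope 49/0.05776, offset 0.03818.
AQI = 101 + 49/0.05776·0.03818 ≈ 133.39 ⇒ 133.
Sub-indices: SO₂→112, PM10→20, NO₂→308, PM2.5→67, CO→410, O₃→133. Ranked high→low: 410, 308, 133, 112, 67, 20. Second-highest sub-index = 308.

308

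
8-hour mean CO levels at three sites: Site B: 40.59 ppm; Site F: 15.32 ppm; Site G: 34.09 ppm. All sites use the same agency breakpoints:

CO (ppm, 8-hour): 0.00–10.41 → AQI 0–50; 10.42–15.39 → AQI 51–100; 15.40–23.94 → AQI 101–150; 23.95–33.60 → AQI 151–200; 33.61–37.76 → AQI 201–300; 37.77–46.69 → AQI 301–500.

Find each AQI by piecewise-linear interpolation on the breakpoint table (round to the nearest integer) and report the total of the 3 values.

Site B: row 37.77–46.69 (AQI 301–500). (500−301)·(40.59−37.77)/(46.69−37.77) + 301 = 199·2.82/8.92 + 301 ≈ 363.91 → 364.
Site F: 15.32 ∈ [10.42, 15.39] ↔ index [51, 100].
51 + (15.32−10.42)·(100−51)/(15.39−10.42) = 51 + 4.90·49/4.97 ≈ 99.31, so AQI = 99.
Site G: row 33.61–37.76 (AQI 201–300). (300−201)·(34.09−33.61)/(37.76−33.61) + 201 = 99·0.48/4.15 + 201 ≈ 212.45 → 212.
AQIs: Site B=364, Site F=99, Site G=212. Sum = 364 + 99 + 212 = 675.

675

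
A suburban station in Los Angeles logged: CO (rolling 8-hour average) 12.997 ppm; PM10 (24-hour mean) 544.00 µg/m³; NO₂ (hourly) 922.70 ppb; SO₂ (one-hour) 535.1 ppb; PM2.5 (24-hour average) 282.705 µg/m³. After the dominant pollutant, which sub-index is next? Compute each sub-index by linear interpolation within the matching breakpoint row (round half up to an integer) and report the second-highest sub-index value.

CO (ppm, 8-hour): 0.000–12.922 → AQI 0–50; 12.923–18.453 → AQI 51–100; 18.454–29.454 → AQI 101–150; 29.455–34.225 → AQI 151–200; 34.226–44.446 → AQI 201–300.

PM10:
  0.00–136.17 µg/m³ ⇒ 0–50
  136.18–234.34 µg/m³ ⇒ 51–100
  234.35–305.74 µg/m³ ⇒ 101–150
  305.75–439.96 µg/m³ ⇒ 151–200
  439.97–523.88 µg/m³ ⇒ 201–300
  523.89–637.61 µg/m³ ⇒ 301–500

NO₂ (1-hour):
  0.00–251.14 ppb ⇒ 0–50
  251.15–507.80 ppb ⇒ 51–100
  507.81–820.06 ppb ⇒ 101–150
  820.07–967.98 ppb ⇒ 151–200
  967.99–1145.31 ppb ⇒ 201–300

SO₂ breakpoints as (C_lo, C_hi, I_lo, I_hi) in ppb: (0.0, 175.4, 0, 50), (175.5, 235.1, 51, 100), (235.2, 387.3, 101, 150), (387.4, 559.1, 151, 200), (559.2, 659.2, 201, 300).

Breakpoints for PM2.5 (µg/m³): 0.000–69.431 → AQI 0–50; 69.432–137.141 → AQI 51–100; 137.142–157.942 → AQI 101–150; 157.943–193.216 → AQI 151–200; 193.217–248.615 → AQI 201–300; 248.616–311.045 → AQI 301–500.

CO: 12.997 lies in 12.923–18.453, so I_lo=51, I_hi=100, C_lo=12.923, C_hi=18.453.
(100−51)/(18.453−12.923) × (12.997−12.923) + 51 = 49/5.530 × 0.074 + 51 ≈ 51.66 → 52.
PM10: 544.00 ∈ [523.89, 637.61] ↔ index [301, 500].
301 + (544.00−523.89)·(500−301)/(637.61−523.89) = 301 + 20.11·199/113.72 ≈ 336.19, so AQI = 336.
NO₂: 922.70 lies in 820.07–967.98, so I_lo=151, I_hi=200, C_lo=820.07, C_hi=967.98.
(200−151)/(967.98−820.07) × (922.70−820.07) + 151 = 49/147.91 × 102.63 + 151 ≈ 185.00 → 185.
SO₂: row 387.4–559.1 (AQI 151–200). (200−151)·(535.1−387.4)/(559.1−387.4) + 151 = 49·147.7/171.7 + 151 ≈ 193.15 → 193.
PM2.5: 282.705 ∈ [248.616, 311.045] ↔ index [301, 500].
301 + (282.705−248.616)·(500−301)/(311.045−248.616) = 301 + 34.089·199/62.429 ≈ 409.66, so AQI = 410.
Sub-indices: CO→52, PM10→336, NO₂→185, SO₂→193, PM2.5→410. Ranked high→low: 410, 336, 193, 185, 52. Second-highest sub-index = 336.

336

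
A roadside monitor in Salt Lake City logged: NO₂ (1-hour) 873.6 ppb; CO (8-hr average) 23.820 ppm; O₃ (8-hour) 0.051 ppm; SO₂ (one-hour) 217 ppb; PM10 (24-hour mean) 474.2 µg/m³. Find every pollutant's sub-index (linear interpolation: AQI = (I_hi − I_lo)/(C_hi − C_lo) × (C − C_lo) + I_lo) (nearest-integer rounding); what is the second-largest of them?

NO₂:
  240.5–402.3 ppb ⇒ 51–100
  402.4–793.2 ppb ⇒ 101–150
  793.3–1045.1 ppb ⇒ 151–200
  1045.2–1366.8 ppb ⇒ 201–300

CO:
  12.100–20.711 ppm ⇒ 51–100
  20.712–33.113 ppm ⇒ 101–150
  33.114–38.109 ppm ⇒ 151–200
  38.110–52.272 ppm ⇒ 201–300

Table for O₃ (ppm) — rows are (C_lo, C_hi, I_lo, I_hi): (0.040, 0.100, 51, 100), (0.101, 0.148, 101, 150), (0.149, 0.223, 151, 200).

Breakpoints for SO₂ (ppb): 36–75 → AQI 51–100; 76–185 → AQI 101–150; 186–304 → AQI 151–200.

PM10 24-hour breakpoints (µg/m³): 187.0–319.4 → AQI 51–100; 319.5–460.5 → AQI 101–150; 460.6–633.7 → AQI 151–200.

NO₂: 873.6 lies in 793.3–1045.1, so I_lo=151, I_hi=200, C_lo=793.3, C_hi=1045.1.
(200−151)/(1045.1−793.3) × (873.6−793.3) + 151 = 49/251.8 × 80.3 + 151 ≈ 166.63 → 167.
CO: 23.820 lies in 20.712–33.113, so I_lo=101, I_hi=150, C_lo=20.712, C_hi=33.113.
(150−101)/(33.113−20.712) × (23.820−20.712) + 101 = 49/12.401 × 3.108 + 101 ≈ 113.28 → 113.
O₃: 0.051 ∈ [0.040, 0.100] ↔ index [51, 100].
51 + (0.051−0.040)·(100−51)/(0.100−0.040) = 51 + 0.011·49/0.060 ≈ 59.98, so AQI = 60.
SO₂ 217: bracket 186–304 → index 151–200; slope 49/118, offset 31.
AQI = 151 + 49/118·31 ≈ 163.87 ⇒ 164.
PM10: 474.2 lies in 460.6–633.7, so I_lo=151, I_hi=200, C_lo=460.6, C_hi=633.7.
(200−151)/(633.7−460.6) × (474.2−460.6) + 151 = 49/173.1 × 13.6 + 151 ≈ 154.85 → 155.
Sub-indices: NO₂→167, CO→113, O₃→60, SO₂→164, PM10→155. Ranked high→low: 167, 164, 155, 113, 60. Second-highest sub-index = 164.

164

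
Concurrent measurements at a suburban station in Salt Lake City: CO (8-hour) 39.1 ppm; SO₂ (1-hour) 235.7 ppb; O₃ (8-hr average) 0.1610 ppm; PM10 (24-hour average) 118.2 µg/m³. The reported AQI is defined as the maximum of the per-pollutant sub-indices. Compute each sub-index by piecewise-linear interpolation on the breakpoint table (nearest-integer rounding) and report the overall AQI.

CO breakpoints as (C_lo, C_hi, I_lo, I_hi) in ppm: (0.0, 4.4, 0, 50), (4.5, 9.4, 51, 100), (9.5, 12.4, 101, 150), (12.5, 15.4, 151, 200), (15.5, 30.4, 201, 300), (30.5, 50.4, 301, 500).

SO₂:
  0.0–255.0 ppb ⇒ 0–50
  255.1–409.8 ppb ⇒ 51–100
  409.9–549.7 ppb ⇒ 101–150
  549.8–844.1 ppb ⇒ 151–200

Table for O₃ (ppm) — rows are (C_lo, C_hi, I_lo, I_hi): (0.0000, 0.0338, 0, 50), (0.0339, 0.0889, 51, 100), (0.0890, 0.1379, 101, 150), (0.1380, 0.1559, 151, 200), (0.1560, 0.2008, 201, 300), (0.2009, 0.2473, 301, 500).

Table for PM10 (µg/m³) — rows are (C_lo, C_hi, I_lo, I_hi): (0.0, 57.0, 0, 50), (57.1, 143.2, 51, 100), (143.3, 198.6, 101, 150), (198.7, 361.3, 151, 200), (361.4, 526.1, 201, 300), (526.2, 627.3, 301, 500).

CO: 39.1 lies in 30.5–50.4, so I_lo=301, I_hi=500, C_lo=30.5, C_hi=50.4.
(500−301)/(50.4−30.5) × (39.1−30.5) + 301 = 199/19.9 × 8.6 + 301 ≈ 387.00 → 387.
SO₂: 235.7 lies in 0.0–255.0, so I_lo=0, I_hi=50, C_lo=0.0, C_hi=255.0.
(50−0)/(255.0−0.0) × (235.7−0.0) + 0 = 50/255.0 × 235.7 + 0 ≈ 46.22 → 46.
O₃ 0.1610: bracket 0.1560–0.2008 → index 201–300; slope 99/0.0448, offset 0.0050.
AQI = 201 + 99/0.0448·0.0050 ≈ 212.05 ⇒ 212.
PM10: row 57.1–143.2 (AQI 51–100). (100−51)·(118.2−57.1)/(143.2−57.1) + 51 = 49·61.1/86.1 + 51 ≈ 85.77 → 86.
Sub-indices: CO→387, SO₂→46, O₃→212, PM10→86. Overall AQI = max = 387; dominant pollutant is CO.
AQI 387: Hazardous.

387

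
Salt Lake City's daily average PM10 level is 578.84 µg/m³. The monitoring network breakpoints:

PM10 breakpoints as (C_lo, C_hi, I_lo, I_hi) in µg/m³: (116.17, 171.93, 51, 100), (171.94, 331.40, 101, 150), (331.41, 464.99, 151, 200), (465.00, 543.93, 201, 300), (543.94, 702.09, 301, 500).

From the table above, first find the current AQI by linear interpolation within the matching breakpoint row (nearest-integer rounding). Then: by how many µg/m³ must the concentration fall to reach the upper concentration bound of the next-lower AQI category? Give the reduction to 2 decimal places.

34.91

PM10: row 543.94–702.09 (AQI 301–500). (500−301)·(578.84−543.94)/(702.09−543.94) + 301 = 199·34.90/158.15 + 301 ≈ 344.91 → 345.
Current AQI 345 is in the Hazardous range (301–500). The next-lower category tops out at AQI 300, whose upper concentration bound is 543.93 µg/m³.
Reduction needed = 578.84 − 543.93 = 34.91 µg/m³.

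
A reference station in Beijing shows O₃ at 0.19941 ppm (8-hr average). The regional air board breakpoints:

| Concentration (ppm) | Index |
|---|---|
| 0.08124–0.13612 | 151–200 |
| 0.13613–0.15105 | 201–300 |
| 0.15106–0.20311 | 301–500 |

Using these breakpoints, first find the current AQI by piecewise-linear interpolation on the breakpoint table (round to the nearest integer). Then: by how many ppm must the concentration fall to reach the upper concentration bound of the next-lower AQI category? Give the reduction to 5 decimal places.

0.04836

O₃: row 0.15106–0.20311 (AQI 301–500). (500−301)·(0.19941−0.15106)/(0.20311−0.15106) + 301 = 199·0.04835/0.05205 + 301 ≈ 485.85 → 486.
Current AQI 486 is in the Hazardous range (301–500). The next-lower category tops out at AQI 300, whose upper concentration bound is 0.15105 ppm.
Reduction needed = 0.19941 − 0.15105 = 0.04836 ppm.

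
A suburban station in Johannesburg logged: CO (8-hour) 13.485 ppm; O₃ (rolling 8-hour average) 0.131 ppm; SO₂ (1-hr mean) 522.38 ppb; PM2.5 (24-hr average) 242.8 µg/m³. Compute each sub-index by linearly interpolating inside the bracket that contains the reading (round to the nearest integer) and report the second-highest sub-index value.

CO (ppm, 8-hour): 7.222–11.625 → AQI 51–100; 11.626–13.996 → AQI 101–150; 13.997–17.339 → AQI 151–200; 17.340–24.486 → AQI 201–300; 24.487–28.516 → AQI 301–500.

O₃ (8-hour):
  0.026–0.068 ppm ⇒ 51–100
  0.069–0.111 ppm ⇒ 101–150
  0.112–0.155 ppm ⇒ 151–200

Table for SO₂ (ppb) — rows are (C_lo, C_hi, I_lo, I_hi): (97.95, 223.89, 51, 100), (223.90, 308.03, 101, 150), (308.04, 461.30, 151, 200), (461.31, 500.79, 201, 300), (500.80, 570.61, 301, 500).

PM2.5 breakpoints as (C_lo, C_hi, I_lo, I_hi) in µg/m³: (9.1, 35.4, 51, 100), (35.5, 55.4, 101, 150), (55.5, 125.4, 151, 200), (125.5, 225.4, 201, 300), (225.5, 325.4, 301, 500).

CO: row 11.626–13.996 (AQI 101–150). (150−101)·(13.485−11.626)/(13.996−11.626) + 101 = 49·1.859/2.370 + 101 ≈ 139.44 → 139.
O₃ 0.131: bracket 0.112–0.155 → index 151–200; slope 49/0.043, offset 0.019.
AQI = 151 + 49/0.043·0.019 ≈ 172.65 ⇒ 173.
SO₂: 522.38 lies in 500.80–570.61, so I_lo=301, I_hi=500, C_lo=500.80, C_hi=570.61.
(500−301)/(570.61−500.80) × (522.38−500.80) + 301 = 199/69.81 × 21.58 + 301 ≈ 362.52 → 363.
PM2.5: row 225.5–325.4 (AQI 301–500). (500−301)·(242.8−225.5)/(325.4−225.5) + 301 = 199·17.3/99.9 + 301 ≈ 335.46 → 335.
Sub-indices: CO→139, O₃→173, SO₂→363, PM2.5→335. Ranked high→low: 363, 335, 173, 139. Second-highest sub-index = 335.

335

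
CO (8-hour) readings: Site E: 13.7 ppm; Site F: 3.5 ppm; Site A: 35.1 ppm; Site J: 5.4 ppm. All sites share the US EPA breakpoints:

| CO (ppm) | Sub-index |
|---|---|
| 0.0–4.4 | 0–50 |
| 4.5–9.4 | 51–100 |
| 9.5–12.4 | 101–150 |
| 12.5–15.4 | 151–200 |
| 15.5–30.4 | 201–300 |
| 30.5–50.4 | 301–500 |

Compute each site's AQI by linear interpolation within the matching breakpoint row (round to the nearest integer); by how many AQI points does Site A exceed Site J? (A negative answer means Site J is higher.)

287

Site E: row 12.5–15.4 (AQI 151–200). (200−151)·(13.7−12.5)/(15.4−12.5) + 151 = 49·1.2/2.9 + 151 ≈ 171.28 → 171.
Site F: row 0.0–4.4 (AQI 0–50). (50−0)·(3.5−0.0)/(4.4−0.0) + 0 = 50·3.5/4.4 + 0 ≈ 39.77 → 40.
Site A: 35.1 lies in 30.5–50.4, so I_lo=301, I_hi=500, C_lo=30.5, C_hi=50.4.
(500−301)/(50.4−30.5) × (35.1−30.5) + 301 = 199/19.9 × 4.6 + 301 ≈ 347.00 → 347.
Site J 5.4: bracket 4.5–9.4 → index 51–100; slope 49/4.9, offset 0.9.
AQI = 51 + 49/4.9·0.9 ≈ 60.00 ⇒ 60.
AQIs: Site E=171, Site F=40, Site A=347, Site J=60. Site A (347) − Site J (60) = 287.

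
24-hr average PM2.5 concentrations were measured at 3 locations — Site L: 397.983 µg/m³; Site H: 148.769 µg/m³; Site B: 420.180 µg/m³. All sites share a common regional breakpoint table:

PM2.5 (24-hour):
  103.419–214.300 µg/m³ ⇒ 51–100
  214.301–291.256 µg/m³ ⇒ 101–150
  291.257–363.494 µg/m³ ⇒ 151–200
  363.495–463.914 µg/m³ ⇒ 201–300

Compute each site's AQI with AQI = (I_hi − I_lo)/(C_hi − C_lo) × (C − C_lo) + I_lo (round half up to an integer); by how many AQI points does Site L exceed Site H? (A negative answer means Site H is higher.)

164

Site L: row 363.495–463.914 (AQI 201–300). (300−201)·(397.983−363.495)/(463.914−363.495) + 201 = 99·34.488/100.419 + 201 ≈ 235.00 → 235.
Site H 148.769: bracket 103.419–214.300 → index 51–100; slope 49/110.881, offset 45.350.
AQI = 51 + 49/110.881·45.350 ≈ 71.04 ⇒ 71.
Site B: 420.180 ∈ [363.495, 463.914] ↔ index [201, 300].
201 + (420.180−363.495)·(300−201)/(463.914−363.495) = 201 + 56.685·99/100.419 ≈ 256.88, so AQI = 257.
AQIs: Site L=235, Site H=71, Site B=257. Site L (235) − Site H (71) = 164.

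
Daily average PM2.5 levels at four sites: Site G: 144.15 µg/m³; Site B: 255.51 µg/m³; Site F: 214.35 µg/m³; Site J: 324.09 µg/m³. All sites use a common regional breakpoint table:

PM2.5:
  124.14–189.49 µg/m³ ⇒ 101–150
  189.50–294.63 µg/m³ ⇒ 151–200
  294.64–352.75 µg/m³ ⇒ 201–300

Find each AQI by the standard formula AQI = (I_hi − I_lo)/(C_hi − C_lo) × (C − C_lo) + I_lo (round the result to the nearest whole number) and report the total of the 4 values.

712

Site G: 144.15 lies in 124.14–189.49, so I_lo=101, I_hi=150, C_lo=124.14, C_hi=189.49.
(150−101)/(189.49−124.14) × (144.15−124.14) + 101 = 49/65.35 × 20.01 + 101 ≈ 116.00 → 116.
Site B 255.51: bracket 189.50–294.63 → index 151–200; slope 49/105.13, offset 66.01.
AQI = 151 + 49/105.13·66.01 ≈ 181.77 ⇒ 182.
Site F: 214.35 ∈ [189.50, 294.63] ↔ index [151, 200].
151 + (214.35−189.50)·(200−151)/(294.63−189.50) = 151 + 24.85·49/105.13 ≈ 162.58, so AQI = 163.
Site J: 324.09 lies in 294.64–352.75, so I_lo=201, I_hi=300, C_lo=294.64, C_hi=352.75.
(300−201)/(352.75−294.64) × (324.09−294.64) + 201 = 99/58.11 × 29.45 + 201 ≈ 251.17 → 251.
AQIs: Site G=116, Site B=182, Site F=163, Site J=251. Sum = 116 + 182 + 163 + 251 = 712.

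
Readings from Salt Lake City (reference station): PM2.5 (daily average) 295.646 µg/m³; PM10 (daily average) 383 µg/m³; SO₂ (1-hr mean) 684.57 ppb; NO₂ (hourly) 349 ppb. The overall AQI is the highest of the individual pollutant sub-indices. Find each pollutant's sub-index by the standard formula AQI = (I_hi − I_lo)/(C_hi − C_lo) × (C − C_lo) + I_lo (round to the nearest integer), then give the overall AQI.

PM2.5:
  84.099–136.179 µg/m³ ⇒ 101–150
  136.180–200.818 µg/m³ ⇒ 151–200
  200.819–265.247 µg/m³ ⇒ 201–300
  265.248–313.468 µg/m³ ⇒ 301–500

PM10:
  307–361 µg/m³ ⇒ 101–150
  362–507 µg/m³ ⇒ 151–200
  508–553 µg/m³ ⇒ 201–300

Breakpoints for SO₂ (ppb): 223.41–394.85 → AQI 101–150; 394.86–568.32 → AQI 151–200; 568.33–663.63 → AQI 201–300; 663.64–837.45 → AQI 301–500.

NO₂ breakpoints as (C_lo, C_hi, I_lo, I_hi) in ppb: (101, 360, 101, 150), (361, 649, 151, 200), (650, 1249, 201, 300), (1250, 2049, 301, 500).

426

PM2.5: 295.646 lies in 265.248–313.468, so I_lo=301, I_hi=500, C_lo=265.248, C_hi=313.468.
(500−301)/(313.468−265.248) × (295.646−265.248) + 301 = 199/48.220 × 30.398 + 301 ≈ 426.45 → 426.
PM10: row 362–507 (AQI 151–200). (200−151)·(383−362)/(507−362) + 151 = 49·21/145 + 151 ≈ 158.10 → 158.
SO₂: row 663.64–837.45 (AQI 301–500). (500−301)·(684.57−663.64)/(837.45−663.64) + 301 = 199·20.93/173.81 + 301 ≈ 324.96 → 325.
NO₂: 349 ∈ [101, 360] ↔ index [101, 150].
101 + (349−101)·(150−101)/(360−101) = 101 + 248·49/259 ≈ 147.92, so AQI = 148.
Sub-indices: PM2.5→426, PM10→158, SO₂→325, NO₂→148. Overall AQI = max = 426; dominant pollutant is PM2.5.
AQI 426: Hazardous.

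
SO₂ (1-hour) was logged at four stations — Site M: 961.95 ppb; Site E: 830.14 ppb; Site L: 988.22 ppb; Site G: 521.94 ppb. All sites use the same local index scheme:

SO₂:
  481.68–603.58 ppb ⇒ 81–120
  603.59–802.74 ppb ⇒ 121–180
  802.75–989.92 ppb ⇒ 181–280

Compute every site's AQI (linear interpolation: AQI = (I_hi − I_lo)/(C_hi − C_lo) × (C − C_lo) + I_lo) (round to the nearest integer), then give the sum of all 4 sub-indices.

833

Site M: 961.95 lies in 802.75–989.92, so I_lo=181, I_hi=280, C_lo=802.75, C_hi=989.92.
(280−181)/(989.92−802.75) × (961.95−802.75) + 181 = 99/187.17 × 159.20 + 181 ≈ 265.21 → 265.
Site E 830.14: bracket 802.75–989.92 → index 181–280; slope 99/187.17, offset 27.39.
AQI = 181 + 99/187.17·27.39 ≈ 195.49 ⇒ 195.
Site L 988.22: bracket 802.75–989.92 → index 181–280; slope 99/187.17, offset 185.47.
AQI = 181 + 99/187.17·185.47 ≈ 279.10 ⇒ 279.
Site G: 521.94 lies in 481.68–603.58, so I_lo=81, I_hi=120, C_lo=481.68, C_hi=603.58.
(120−81)/(603.58−481.68) × (521.94−481.68) + 81 = 39/121.90 × 40.26 + 81 ≈ 93.88 → 94.
AQIs: Site M=265, Site E=195, Site L=279, Site G=94. Sum = 265 + 195 + 279 + 94 = 833.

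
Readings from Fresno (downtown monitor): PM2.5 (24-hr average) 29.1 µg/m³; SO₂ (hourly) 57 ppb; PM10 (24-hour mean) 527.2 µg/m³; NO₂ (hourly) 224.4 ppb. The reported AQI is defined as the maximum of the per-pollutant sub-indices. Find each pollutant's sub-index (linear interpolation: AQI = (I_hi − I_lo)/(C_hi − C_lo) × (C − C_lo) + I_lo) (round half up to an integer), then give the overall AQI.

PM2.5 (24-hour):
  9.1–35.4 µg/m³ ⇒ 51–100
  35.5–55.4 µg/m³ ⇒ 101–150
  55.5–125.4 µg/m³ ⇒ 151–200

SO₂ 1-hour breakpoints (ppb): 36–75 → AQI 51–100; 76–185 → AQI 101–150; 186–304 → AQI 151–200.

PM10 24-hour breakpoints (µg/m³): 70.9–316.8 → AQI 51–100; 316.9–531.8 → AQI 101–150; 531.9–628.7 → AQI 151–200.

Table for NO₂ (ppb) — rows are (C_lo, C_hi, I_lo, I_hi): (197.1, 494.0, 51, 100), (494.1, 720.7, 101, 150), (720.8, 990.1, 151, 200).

PM2.5: 29.1 lies in 9.1–35.4, so I_lo=51, I_hi=100, C_lo=9.1, C_hi=35.4.
(100−51)/(35.4−9.1) × (29.1−9.1) + 51 = 49/26.3 × 20.0 + 51 ≈ 88.26 → 88.
SO₂ 57: bracket 36–75 → index 51–100; slope 49/39, offset 21.
AQI = 51 + 49/39·21 ≈ 77.38 ⇒ 77.
PM10: row 316.9–531.8 (AQI 101–150). (150−101)·(527.2−316.9)/(531.8−316.9) + 101 = 49·210.3/214.9 + 101 ≈ 148.95 → 149.
NO₂: row 197.1–494.0 (AQI 51–100). (100−51)·(224.4−197.1)/(494.0−197.1) + 51 = 49·27.3/296.9 + 51 ≈ 55.51 → 56.
Sub-indices: PM2.5→88, SO₂→77, PM10→149, NO₂→56. Overall AQI = max = 149; dominant pollutant is PM10.

149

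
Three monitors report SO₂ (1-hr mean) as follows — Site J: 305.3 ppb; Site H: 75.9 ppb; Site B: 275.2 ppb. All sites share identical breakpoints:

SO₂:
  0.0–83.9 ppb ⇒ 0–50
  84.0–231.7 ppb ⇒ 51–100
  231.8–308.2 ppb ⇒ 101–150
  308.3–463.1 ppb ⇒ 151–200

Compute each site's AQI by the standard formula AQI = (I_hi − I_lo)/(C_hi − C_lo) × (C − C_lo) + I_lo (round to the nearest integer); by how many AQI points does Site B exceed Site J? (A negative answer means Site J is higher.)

Site J: 305.3 lies in 231.8–308.2, so I_lo=101, I_hi=150, C_lo=231.8, C_hi=308.2.
(150−101)/(308.2−231.8) × (305.3−231.8) + 101 = 49/76.4 × 73.5 + 101 ≈ 148.14 → 148.
Site H: 75.9 lies in 0.0–83.9, so I_lo=0, I_hi=50, C_lo=0.0, C_hi=83.9.
(50−0)/(83.9−0.0) × (75.9−0.0) + 0 = 50/83.9 × 75.9 + 0 ≈ 45.23 → 45.
Site B: 275.2 ∈ [231.8, 308.2] ↔ index [101, 150].
101 + (275.2−231.8)·(150−101)/(308.2−231.8) = 101 + 43.4·49/76.4 ≈ 128.84, so AQI = 129.
AQIs: Site J=148, Site H=45, Site B=129. Site B (129) − Site J (148) = -19.

-19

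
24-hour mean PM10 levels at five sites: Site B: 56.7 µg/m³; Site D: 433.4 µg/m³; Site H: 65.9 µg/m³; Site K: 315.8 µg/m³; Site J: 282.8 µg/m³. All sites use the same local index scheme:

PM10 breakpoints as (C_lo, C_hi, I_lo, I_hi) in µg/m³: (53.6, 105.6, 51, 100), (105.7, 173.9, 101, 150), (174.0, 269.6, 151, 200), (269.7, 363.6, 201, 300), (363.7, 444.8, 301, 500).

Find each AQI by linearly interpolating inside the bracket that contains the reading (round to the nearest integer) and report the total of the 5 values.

1054

Site B: 56.7 ∈ [53.6, 105.6] ↔ index [51, 100].
51 + (56.7−53.6)·(100−51)/(105.6−53.6) = 51 + 3.1·49/52.0 ≈ 53.92, so AQI = 54.
Site D: row 363.7–444.8 (AQI 301–500). (500−301)·(433.4−363.7)/(444.8−363.7) + 301 = 199·69.7/81.1 + 301 ≈ 472.03 → 472.
Site H: 65.9 lies in 53.6–105.6, so I_lo=51, I_hi=100, C_lo=53.6, C_hi=105.6.
(100−51)/(105.6−53.6) × (65.9−53.6) + 51 = 49/52.0 × 12.3 + 51 ≈ 62.59 → 63.
Site K: 315.8 lies in 269.7–363.6, so I_lo=201, I_hi=300, C_lo=269.7, C_hi=363.6.
(300−201)/(363.6−269.7) × (315.8−269.7) + 201 = 99/93.9 × 46.1 + 201 ≈ 249.60 → 250.
Site J: 282.8 lies in 269.7–363.6, so I_lo=201, I_hi=300, C_lo=269.7, C_hi=363.6.
(300−201)/(363.6−269.7) × (282.8−269.7) + 201 = 99/93.9 × 13.1 + 201 ≈ 214.81 → 215.
AQIs: Site B=54, Site D=472, Site H=63, Site K=250, Site J=215. Sum = 54 + 472 + 63 + 250 + 215 = 1054.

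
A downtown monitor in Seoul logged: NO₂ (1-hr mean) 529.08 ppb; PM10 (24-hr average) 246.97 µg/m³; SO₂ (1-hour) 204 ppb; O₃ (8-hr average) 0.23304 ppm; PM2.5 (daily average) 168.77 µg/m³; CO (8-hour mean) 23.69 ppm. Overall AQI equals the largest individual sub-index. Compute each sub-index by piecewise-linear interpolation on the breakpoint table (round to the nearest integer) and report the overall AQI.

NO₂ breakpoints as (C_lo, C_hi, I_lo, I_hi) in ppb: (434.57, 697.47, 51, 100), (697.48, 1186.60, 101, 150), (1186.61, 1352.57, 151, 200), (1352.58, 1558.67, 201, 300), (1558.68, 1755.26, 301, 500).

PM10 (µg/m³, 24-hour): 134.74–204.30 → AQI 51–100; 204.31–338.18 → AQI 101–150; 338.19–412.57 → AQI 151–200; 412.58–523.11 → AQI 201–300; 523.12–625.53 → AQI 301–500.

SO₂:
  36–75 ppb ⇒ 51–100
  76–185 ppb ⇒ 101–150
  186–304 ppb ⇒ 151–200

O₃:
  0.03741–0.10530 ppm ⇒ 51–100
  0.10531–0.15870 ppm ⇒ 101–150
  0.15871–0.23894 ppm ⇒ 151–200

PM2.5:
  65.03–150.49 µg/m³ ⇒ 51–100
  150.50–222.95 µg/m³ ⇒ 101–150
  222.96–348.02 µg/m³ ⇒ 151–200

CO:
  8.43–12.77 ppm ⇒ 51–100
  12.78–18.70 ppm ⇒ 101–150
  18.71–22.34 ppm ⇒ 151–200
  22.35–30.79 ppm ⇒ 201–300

NO₂: 529.08 ∈ [434.57, 697.47] ↔ index [51, 100].
51 + (529.08−434.57)·(100−51)/(697.47−434.57) = 51 + 94.51·49/262.90 ≈ 68.62, so AQI = 69.
PM10: 246.97 ∈ [204.31, 338.18] ↔ index [101, 150].
101 + (246.97−204.31)·(150−101)/(338.18−204.31) = 101 + 42.66·49/133.87 ≈ 116.61, so AQI = 117.
SO₂ 204: bracket 186–304 → index 151–200; slope 49/118, offset 18.
AQI = 151 + 49/118·18 ≈ 158.47 ⇒ 158.
O₃ 0.23304: bracket 0.15871–0.23894 → index 151–200; slope 49/0.08023, offset 0.07433.
AQI = 151 + 49/0.08023·0.07433 ≈ 196.40 ⇒ 196.
PM2.5 168.77: bracket 150.50–222.95 → index 101–150; slope 49/72.45, offset 18.27.
AQI = 101 + 49/72.45·18.27 ≈ 113.36 ⇒ 113.
CO: 23.69 lies in 22.35–30.79, so I_lo=201, I_hi=300, C_lo=22.35, C_hi=30.79.
(300−201)/(30.79−22.35) × (23.69−22.35) + 201 = 99/8.44 × 1.34 + 201 ≈ 216.72 → 217.
Sub-indices: NO₂→69, PM10→117, SO₂→158, O₃→196, PM2.5→113, CO→217. Overall AQI = max = 217; dominant pollutant is CO.

217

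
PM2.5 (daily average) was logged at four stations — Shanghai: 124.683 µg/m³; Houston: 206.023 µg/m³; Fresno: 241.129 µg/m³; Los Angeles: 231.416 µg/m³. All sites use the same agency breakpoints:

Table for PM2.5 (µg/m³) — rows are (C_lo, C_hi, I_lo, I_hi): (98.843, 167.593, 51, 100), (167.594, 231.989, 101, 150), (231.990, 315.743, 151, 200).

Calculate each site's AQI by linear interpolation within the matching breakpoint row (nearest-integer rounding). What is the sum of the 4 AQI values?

Shanghai: row 98.843–167.593 (AQI 51–100). (100−51)·(124.683−98.843)/(167.593−98.843) + 51 = 49·25.840/68.750 + 51 ≈ 69.42 → 69.
Houston: 206.023 lies in 167.594–231.989, so I_lo=101, I_hi=150, C_lo=167.594, C_hi=231.989.
(150−101)/(231.989−167.594) × (206.023−167.594) + 101 = 49/64.395 × 38.429 + 101 ≈ 130.24 → 130.
Fresno: 241.129 lies in 231.990–315.743, so I_lo=151, I_hi=200, C_lo=231.990, C_hi=315.743.
(200−151)/(315.743−231.990) × (241.129−231.990) + 151 = 49/83.753 × 9.139 + 151 ≈ 156.35 → 156.
Los Angeles: 231.416 lies in 167.594–231.989, so I_lo=101, I_hi=150, C_lo=167.594, C_hi=231.989.
(150−101)/(231.989−167.594) × (231.416−167.594) + 101 = 49/64.395 × 63.822 + 101 ≈ 149.56 → 150.
AQIs: Shanghai=69, Houston=130, Fresno=156, Los Angeles=150. Sum = 69 + 130 + 156 + 150 = 505.

505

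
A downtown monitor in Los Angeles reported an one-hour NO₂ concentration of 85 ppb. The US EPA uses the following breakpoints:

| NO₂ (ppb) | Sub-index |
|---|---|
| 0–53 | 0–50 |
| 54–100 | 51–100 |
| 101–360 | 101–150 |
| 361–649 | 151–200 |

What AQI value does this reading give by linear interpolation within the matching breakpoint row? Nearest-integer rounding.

NO₂: row 54–100 (AQI 51–100). (100−51)·(85−54)/(100−54) + 51 = 49·31/46 + 51 ≈ 84.02 → 84.

84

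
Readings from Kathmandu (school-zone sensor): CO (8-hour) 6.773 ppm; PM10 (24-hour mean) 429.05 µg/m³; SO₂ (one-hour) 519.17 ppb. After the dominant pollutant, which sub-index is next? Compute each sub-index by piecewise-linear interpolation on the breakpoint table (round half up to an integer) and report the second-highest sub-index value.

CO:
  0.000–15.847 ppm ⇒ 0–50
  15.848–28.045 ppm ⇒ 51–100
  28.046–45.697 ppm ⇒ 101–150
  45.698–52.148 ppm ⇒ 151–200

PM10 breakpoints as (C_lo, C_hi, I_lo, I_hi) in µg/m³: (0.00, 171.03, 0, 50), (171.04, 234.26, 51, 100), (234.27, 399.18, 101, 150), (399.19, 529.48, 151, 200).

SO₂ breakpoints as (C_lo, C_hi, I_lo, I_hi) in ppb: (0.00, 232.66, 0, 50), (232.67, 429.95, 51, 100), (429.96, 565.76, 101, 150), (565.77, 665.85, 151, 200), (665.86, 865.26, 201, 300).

133

CO: 6.773 lies in 0.000–15.847, so I_lo=0, I_hi=50, C_lo=0.000, C_hi=15.847.
(50−0)/(15.847−0.000) × (6.773−0.000) + 0 = 50/15.847 × 6.773 + 0 ≈ 21.37 → 21.
PM10: 429.05 lies in 399.19–529.48, so I_lo=151, I_hi=200, C_lo=399.19, C_hi=529.48.
(200−151)/(529.48−399.19) × (429.05−399.19) + 151 = 49/130.29 × 29.86 + 151 ≈ 162.23 → 162.
SO₂ 519.17: bracket 429.96–565.76 → index 101–150; slope 49/135.80, offset 89.21.
AQI = 101 + 49/135.80·89.21 ≈ 133.19 ⇒ 133.
Sub-indices: CO→21, PM10→162, SO₂→133. Ranked high→low: 162, 133, 21. Second-highest sub-index = 133.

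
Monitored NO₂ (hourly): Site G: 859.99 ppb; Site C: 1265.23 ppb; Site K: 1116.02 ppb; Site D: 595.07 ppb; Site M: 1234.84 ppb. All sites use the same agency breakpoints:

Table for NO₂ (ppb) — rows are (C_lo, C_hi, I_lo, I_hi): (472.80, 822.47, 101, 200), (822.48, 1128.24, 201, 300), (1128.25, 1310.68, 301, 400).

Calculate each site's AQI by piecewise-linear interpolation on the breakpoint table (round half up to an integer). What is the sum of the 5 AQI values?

1379

Site G: 859.99 lies in 822.48–1128.24, so I_lo=201, I_hi=300, C_lo=822.48, C_hi=1128.24.
(300−201)/(1128.24−822.48) × (859.99−822.48) + 201 = 99/305.76 × 37.51 + 201 ≈ 213.15 → 213.
Site C 1265.23: bracket 1128.25–1310.68 → index 301–400; slope 99/182.43, offset 136.98.
AQI = 301 + 99/182.43·136.98 ≈ 375.34 ⇒ 375.
Site K: 1116.02 lies in 822.48–1128.24, so I_lo=201, I_hi=300, C_lo=822.48, C_hi=1128.24.
(300−201)/(1128.24−822.48) × (1116.02−822.48) + 201 = 99/305.76 × 293.54 + 201 ≈ 296.04 → 296.
Site D: 595.07 ∈ [472.80, 822.47] ↔ index [101, 200].
101 + (595.07−472.80)·(200−101)/(822.47−472.80) = 101 + 122.27·99/349.67 ≈ 135.62, so AQI = 136.
Site M: row 1128.25–1310.68 (AQI 301–400). (400−301)·(1234.84−1128.25)/(1310.68−1128.25) + 301 = 99·106.59/182.43 + 301 ≈ 358.84 → 359.
AQIs: Site G=213, Site C=375, Site K=296, Site D=136, Site M=359. Sum = 213 + 375 + 296 + 136 + 359 = 1379.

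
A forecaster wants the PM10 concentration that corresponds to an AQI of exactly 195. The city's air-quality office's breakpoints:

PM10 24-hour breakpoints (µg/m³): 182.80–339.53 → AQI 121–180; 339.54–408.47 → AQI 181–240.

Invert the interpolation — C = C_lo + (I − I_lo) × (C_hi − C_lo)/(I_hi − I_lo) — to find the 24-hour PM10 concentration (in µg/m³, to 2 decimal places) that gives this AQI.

AQI 195 lies in the 181–240 band, which corresponds to 339.54–408.47 µg/m³.
C = 339.54 + (195−181)×(408.47−339.54)/(240−181) = 339.54 + 14×68.93/59 ≈ 355.8963 µg/m³ → 355.90 µg/m³ to 2 dp.

355.90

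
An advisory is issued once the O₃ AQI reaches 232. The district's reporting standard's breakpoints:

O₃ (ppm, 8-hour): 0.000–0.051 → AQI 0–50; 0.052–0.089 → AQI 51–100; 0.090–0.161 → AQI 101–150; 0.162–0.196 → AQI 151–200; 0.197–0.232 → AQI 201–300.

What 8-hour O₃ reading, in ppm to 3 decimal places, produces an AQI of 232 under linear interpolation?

0.208

AQI 232 lies in the 201–300 band, which corresponds to 0.197–0.232 ppm.
C = 0.197 + (232−201)×(0.232−0.197)/(300−201) = 0.197 + 31×0.035/99 ≈ 0.20796 ppm → 0.208 ppm to 3 dp.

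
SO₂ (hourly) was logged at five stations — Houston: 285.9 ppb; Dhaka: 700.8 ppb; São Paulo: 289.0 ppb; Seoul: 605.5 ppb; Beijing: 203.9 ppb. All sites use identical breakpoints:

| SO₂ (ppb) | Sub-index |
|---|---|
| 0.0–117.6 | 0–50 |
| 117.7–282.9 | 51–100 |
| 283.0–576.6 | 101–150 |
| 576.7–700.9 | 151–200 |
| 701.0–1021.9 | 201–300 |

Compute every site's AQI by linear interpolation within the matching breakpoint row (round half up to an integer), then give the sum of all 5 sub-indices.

642

Houston 285.9: bracket 283.0–576.6 → index 101–150; slope 49/293.6, offset 2.9.
AQI = 101 + 49/293.6·2.9 ≈ 101.48 ⇒ 101.
Dhaka: 700.8 lies in 576.7–700.9, so I_lo=151, I_hi=200, C_lo=576.7, C_hi=700.9.
(200−151)/(700.9−576.7) × (700.8−576.7) + 151 = 49/124.2 × 124.1 + 151 ≈ 199.96 → 200.
São Paulo: 289.0 lies in 283.0–576.6, so I_lo=101, I_hi=150, C_lo=283.0, C_hi=576.6.
(150−101)/(576.6−283.0) × (289.0−283.0) + 101 = 49/293.6 × 6.0 + 101 ≈ 102.00 → 102.
Seoul: row 576.7–700.9 (AQI 151–200). (200−151)·(605.5−576.7)/(700.9−576.7) + 151 = 49·28.8/124.2 + 151 ≈ 162.36 → 162.
Beijing 203.9: bracket 117.7–282.9 → index 51–100; slope 49/165.2, offset 86.2.
AQI = 51 + 49/165.2·86.2 ≈ 76.57 ⇒ 77.
AQIs: Houston=101, Dhaka=200, São Paulo=102, Seoul=162, Beijing=77. Sum = 101 + 200 + 102 + 162 + 77 = 642.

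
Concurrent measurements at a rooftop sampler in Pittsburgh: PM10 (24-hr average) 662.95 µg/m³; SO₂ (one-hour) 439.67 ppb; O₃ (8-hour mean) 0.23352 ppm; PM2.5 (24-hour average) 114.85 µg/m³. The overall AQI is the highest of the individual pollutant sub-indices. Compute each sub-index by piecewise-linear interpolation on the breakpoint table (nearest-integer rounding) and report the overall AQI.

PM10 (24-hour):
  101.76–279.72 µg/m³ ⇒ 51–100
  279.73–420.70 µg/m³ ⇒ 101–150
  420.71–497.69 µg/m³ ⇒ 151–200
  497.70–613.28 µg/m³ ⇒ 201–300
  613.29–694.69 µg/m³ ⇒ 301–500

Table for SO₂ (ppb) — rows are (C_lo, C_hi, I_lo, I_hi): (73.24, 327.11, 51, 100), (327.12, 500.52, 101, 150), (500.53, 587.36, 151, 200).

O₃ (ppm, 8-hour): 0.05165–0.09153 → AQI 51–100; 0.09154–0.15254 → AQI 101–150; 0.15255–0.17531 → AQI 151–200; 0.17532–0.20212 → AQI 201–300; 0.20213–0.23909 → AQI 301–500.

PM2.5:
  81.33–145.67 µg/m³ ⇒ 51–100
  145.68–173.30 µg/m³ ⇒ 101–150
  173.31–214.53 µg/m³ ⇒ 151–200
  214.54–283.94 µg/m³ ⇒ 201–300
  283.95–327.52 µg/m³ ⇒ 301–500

470

PM10: 662.95 lies in 613.29–694.69, so I_lo=301, I_hi=500, C_lo=613.29, C_hi=694.69.
(500−301)/(694.69−613.29) × (662.95−613.29) + 301 = 199/81.40 × 49.66 + 301 ≈ 422.40 → 422.
SO₂: 439.67 lies in 327.12–500.52, so I_lo=101, I_hi=150, C_lo=327.12, C_hi=500.52.
(150−101)/(500.52−327.12) × (439.67−327.12) + 101 = 49/173.40 × 112.55 + 101 ≈ 132.80 → 133.
O₃: 0.23352 lies in 0.20213–0.23909, so I_lo=301, I_hi=500, C_lo=0.20213, C_hi=0.23909.
(500−301)/(0.23909−0.20213) × (0.23352−0.20213) + 301 = 199/0.03696 × 0.03139 + 301 ≈ 470.01 → 470.
PM2.5: row 81.33–145.67 (AQI 51–100). (100−51)·(114.85−81.33)/(145.67−81.33) + 51 = 49·33.52/64.34 + 51 ≈ 76.53 → 77.
Sub-indices: PM10→422, SO₂→133, O₃→470, PM2.5→77. Overall AQI = max = 470; dominant pollutant is O₃.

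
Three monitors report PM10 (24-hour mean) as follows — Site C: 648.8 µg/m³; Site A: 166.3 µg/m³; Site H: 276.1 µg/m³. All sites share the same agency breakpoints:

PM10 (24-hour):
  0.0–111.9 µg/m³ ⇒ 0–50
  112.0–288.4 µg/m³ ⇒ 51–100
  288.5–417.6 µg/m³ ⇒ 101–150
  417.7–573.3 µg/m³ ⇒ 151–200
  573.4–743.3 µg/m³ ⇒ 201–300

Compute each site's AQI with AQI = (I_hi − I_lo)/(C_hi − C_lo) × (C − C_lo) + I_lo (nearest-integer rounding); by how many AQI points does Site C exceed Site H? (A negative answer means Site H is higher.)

148

Site C: 648.8 ∈ [573.4, 743.3] ↔ index [201, 300].
201 + (648.8−573.4)·(300−201)/(743.3−573.4) = 201 + 75.4·99/169.9 ≈ 244.94, so AQI = 245.
Site A: 166.3 lies in 112.0–288.4, so I_lo=51, I_hi=100, C_lo=112.0, C_hi=288.4.
(100−51)/(288.4−112.0) × (166.3−112.0) + 51 = 49/176.4 × 54.3 + 51 ≈ 66.08 → 66.
Site H: row 112.0–288.4 (AQI 51–100). (100−51)·(276.1−112.0)/(288.4−112.0) + 51 = 49·164.1/176.4 + 51 ≈ 96.58 → 97.
AQIs: Site C=245, Site A=66, Site H=97. Site C (245) − Site H (97) = 148.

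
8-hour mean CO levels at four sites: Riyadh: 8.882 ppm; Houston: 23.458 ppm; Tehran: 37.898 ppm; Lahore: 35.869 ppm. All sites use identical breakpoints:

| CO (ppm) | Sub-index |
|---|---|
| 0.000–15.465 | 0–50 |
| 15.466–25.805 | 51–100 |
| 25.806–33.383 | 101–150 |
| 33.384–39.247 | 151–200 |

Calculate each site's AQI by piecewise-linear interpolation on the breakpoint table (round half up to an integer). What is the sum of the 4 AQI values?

479

Riyadh: 8.882 ∈ [0.000, 15.465] ↔ index [0, 50].
0 + (8.882−0.000)·(50−0)/(15.465−0.000) = 0 + 8.882·50/15.465 ≈ 28.72, so AQI = 29.
Houston: 23.458 lies in 15.466–25.805, so I_lo=51, I_hi=100, C_lo=15.466, C_hi=25.805.
(100−51)/(25.805−15.466) × (23.458−15.466) + 51 = 49/10.339 × 7.992 + 51 ≈ 88.88 → 89.
Tehran: 37.898 lies in 33.384–39.247, so I_lo=151, I_hi=200, C_lo=33.384, C_hi=39.247.
(200−151)/(39.247−33.384) × (37.898−33.384) + 151 = 49/5.863 × 4.514 + 151 ≈ 188.73 → 189.
Lahore 35.869: bracket 33.384–39.247 → index 151–200; slope 49/5.863, offset 2.485.
AQI = 151 + 49/5.863·2.485 ≈ 171.77 ⇒ 172.
AQIs: Riyadh=29, Houston=89, Tehran=189, Lahore=172. Sum = 29 + 89 + 189 + 172 = 479.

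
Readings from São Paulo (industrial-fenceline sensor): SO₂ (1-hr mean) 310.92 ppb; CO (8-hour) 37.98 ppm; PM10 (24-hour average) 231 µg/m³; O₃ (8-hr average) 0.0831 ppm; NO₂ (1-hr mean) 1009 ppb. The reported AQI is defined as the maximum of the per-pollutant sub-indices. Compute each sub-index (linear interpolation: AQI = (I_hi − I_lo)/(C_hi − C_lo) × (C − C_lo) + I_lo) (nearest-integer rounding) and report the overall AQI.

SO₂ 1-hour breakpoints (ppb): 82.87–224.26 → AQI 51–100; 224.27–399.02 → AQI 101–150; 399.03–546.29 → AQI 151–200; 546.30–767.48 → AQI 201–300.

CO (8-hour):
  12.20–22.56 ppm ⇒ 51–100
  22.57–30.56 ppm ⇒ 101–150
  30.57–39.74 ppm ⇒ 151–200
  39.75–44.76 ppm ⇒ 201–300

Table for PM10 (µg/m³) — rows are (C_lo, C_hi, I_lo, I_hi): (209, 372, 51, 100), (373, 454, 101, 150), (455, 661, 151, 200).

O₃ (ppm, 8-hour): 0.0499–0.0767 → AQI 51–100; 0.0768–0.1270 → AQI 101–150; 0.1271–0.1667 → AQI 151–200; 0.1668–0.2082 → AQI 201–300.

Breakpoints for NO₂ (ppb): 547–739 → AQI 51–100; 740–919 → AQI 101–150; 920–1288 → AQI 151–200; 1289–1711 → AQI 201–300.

SO₂: 310.92 lies in 224.27–399.02, so I_lo=101, I_hi=150, C_lo=224.27, C_hi=399.02.
(150−101)/(399.02−224.27) × (310.92−224.27) + 101 = 49/174.75 × 86.65 + 101 ≈ 125.30 → 125.
CO: 37.98 lies in 30.57–39.74, so I_lo=151, I_hi=200, C_lo=30.57, C_hi=39.74.
(200−151)/(39.74−30.57) × (37.98−30.57) + 151 = 49/9.17 × 7.41 + 151 ≈ 190.60 → 191.
PM10 231: bracket 209–372 → index 51–100; slope 49/163, offset 22.
AQI = 51 + 49/163·22 ≈ 57.61 ⇒ 58.
O₃: row 0.0768–0.1270 (AQI 101–150). (150−101)·(0.0831−0.0768)/(0.1270−0.0768) + 101 = 49·0.0063/0.0502 + 101 ≈ 107.15 → 107.
NO₂: 1009 ∈ [920, 1288] ↔ index [151, 200].
151 + (1009−920)·(200−151)/(1288−920) = 151 + 89·49/368 ≈ 162.85, so AQI = 163.
Sub-indices: SO₂→125, CO→191, PM10→58, O₃→107, NO₂→163. Overall AQI = max = 191; dominant pollutant is CO.

191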